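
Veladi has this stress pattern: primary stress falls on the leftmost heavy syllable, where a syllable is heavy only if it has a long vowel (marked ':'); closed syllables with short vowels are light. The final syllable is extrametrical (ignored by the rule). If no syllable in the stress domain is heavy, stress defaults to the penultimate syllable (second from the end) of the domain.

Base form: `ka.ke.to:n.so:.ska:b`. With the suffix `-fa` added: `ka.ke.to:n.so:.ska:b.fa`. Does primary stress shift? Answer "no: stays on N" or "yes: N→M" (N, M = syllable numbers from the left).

no: stays on 3

Base `ka.ke.to:n.so:.ska:b` (5 syllables):
  The final syllable (5, ska:b) is extrametrical; the stress domain is syllables 1–4.
  Weights: 1 ka L, 2 ke L, 3 to:n H, 4 so: H.
  Heavy syllables in the domain: 3, 4. The leftmost is syllable 3 (to:n).
  → primary stress on syllable 3.
Suffixed `ka.ke.to:n.so:.ska:b.fa` (6 syllables):
  The final syllable (6, fa) is extrametrical; the stress domain is syllables 1–5.
  Weights: 1 ka L, 2 ke L, 3 to:n H, 4 so: H, 5 ska:b H.
  Heavy syllables in the domain: 3, 4, 5. The leftmost is syllable 3 (to:n).
  → primary stress on syllable 3.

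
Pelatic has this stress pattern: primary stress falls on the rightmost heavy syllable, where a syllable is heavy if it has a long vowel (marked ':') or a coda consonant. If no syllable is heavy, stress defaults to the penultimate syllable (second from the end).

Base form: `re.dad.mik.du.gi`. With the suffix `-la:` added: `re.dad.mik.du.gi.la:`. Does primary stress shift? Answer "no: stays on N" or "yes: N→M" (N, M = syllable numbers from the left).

Base `re.dad.mik.du.gi` (5 syllables):
  Weights: 1 re L, 2 dad H, 3 mik H, 4 du L, 5 gi L.
  Heavy syllables in the domain: 2, 3. The rightmost is syllable 3 (mik).
  → primary stress on syllable 3.
Suffixed `re.dad.mik.du.gi.la:` (6 syllables):
  Weights: 1 re L, 2 dad H, 3 mik H, 4 du L, 5 gi L, 6 la: H.
  Heavy syllables in the domain: 2, 3, 6. The rightmost is syllable 6 (la:).
  → primary stress on syllable 6.

yes: 3→6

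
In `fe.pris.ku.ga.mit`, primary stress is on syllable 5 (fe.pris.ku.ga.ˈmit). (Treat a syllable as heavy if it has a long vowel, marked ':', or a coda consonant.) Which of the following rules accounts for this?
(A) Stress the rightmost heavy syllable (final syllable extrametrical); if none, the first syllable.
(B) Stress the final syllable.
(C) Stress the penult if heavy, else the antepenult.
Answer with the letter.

B

Rule A → syllable 2 (observed: 5).
Rule B → syllable 5 ✓.
Rule C → syllable 3 (observed: 5).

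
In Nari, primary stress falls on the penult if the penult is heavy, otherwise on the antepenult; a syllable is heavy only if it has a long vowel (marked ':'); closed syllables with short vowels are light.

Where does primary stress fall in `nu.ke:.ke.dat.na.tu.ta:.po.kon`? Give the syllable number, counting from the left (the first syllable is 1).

7

Weights: 7 ta: H, 8 po L, 9 kon L.
The penult (syllable 8, po) is light, so stress falls on the antepenult (syllable 7, ta:).
Primary stress: syllable 7 → nu.ke:.ke.dat.na.tu.ˈta:.po.kon.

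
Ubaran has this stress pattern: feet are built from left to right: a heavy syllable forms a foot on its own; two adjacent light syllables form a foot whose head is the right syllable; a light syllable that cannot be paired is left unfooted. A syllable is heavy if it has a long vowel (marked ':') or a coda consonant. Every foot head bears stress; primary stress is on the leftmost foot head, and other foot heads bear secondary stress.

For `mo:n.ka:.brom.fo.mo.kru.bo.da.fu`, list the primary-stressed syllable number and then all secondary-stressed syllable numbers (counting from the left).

primary 1, secondary 2, 3, 5, 7, 9

Weights: 1 mo:n H, 2 ka: H, 3 brom H, 4 fo L, 5 mo L, 6 kru L, 7 bo L, 8 da L, 9 fu L.
Parse left to right (heavy = foot alone; LL = one foot; stranded L unfooted): (ˈmo:n) (ˈka:) (ˈbrom) (fo.ˈmo) (kru.ˈbo) (da.ˈfu).
Foot heads: 1, 2, 3, 5, 7, 9.
Primary stress on the leftmost head = syllable 1.
Secondary stress on 2, 3, 5, 7, 9: ˈmo:n.ˌka:.ˌbrom.fo.ˌmo.kru.ˌbo.da.ˌfu.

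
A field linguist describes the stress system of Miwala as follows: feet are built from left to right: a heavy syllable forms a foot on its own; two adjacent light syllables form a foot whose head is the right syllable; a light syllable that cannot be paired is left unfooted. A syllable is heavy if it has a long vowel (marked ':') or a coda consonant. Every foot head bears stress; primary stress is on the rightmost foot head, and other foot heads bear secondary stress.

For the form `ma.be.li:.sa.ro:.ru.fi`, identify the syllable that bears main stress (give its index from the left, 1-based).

Weights: 1 ma L, 2 be L, 3 li: H, 4 sa L, 5 ro: H, 6 ru L, 7 fi L.
Parse left to right (heavy = foot alone; LL = one foot; stranded L unfooted): (ma.ˈbe) (ˈli:) sa (ˈro:) (ru.ˈfi).
Foot heads: 2, 3, 5, 7.
Primary stress on the rightmost head = syllable 7.
Primary stress: syllable 7 → ma.be.li:.sa.ro:.ru.ˈfi.

7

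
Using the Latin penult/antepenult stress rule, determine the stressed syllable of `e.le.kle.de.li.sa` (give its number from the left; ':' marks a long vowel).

Classical Latin: stress the penult if heavy (long vowel or closed), else the antepenult.
Weights: 4 de L, 5 li L, 6 sa L.
The penult (syllable 5, li) is light, so stress falls on the antepenult (syllable 4, de).
Stress on syllable 4: e.le.kle.ˈde.li.sa.

4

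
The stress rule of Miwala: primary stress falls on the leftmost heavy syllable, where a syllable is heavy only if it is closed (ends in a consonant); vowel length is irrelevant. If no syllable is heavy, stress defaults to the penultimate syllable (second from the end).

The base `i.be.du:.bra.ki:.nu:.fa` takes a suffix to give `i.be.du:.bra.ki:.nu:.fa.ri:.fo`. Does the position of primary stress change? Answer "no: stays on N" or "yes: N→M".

Base `i.be.du:.bra.ki:.nu:.fa` (7 syllables):
  Weights: 1 i L, 2 be L, 3 du: L, 4 bra L, 5 ki: L, 6 nu: L, 7 fa L.
  No heavy syllable in the domain; default to the penultimate syllable (second from the end) = syllable 6.
  → primary stress on syllable 6.
Suffixed `i.be.du:.bra.ki:.nu:.fa.ri:.fo` (9 syllables):
  Weights: 1 i L, 2 be L, 3 du: L, 4 bra L, 5 ki: L, 6 nu: L, 7 fa L, 8 ri: L, 9 fo L.
  No heavy syllable in the domain; default to the penultimate syllable (second from the end) = syllable 8.
  → primary stress on syllable 8.

yes: 6→8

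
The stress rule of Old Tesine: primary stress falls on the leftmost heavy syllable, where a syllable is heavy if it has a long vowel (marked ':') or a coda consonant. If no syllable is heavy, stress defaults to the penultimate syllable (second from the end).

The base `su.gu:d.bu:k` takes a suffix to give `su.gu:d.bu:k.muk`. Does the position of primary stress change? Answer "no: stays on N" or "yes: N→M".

no: stays on 2

Base `su.gu:d.bu:k` (3 syllables):
  Weights: 1 su L, 2 gu:d H, 3 bu:k H.
  Heavy syllables in the domain: 2, 3. The leftmost is syllable 2 (gu:d).
  → primary stress on syllable 2.
Suffixed `su.gu:d.bu:k.muk` (4 syllables):
  Weights: 1 su L, 2 gu:d H, 3 bu:k H, 4 muk H.
  Heavy syllables in the domain: 2, 3, 4. The leftmost is syllable 2 (gu:d).
  → primary stress on syllable 2.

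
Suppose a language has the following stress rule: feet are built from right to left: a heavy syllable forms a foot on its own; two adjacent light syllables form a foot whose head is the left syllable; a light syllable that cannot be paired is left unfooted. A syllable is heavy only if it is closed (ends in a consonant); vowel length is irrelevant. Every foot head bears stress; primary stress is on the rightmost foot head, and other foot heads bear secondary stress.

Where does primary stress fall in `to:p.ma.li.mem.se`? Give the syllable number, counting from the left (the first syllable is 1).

Weights: 1 to:p H, 2 ma L, 3 li L, 4 mem H, 5 se L.
Parse right to left (heavy = foot alone; LL = one foot; stranded L unfooted): (ˈto:p) (ˈma.li) (ˈmem) se.
Foot heads: 1, 2, 4.
Primary stress on the rightmost head = syllable 4.
Primary stress: syllable 4 → to:p.ma.li.ˈmem.se.

4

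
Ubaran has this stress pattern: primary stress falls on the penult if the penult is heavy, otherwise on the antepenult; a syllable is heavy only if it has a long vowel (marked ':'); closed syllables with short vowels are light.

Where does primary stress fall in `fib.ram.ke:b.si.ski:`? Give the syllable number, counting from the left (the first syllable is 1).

Weights: 3 ke:b H, 4 si L, 5 ski: H.
The penult (syllable 4, si) is light, so stress falls on the antepenult (syllable 3, ke:b).
Primary stress: syllable 3 → fib.ram.ˈke:b.si.ski:.

3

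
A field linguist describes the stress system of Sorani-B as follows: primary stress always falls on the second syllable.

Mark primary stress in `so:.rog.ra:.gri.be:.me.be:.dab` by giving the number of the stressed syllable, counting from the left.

The word has 8 syllables; the second syllable is syllable 2 (rog).
Primary stress: syllable 2 → so:.ˈrog.ra:.gri.be:.me.be:.dab.

2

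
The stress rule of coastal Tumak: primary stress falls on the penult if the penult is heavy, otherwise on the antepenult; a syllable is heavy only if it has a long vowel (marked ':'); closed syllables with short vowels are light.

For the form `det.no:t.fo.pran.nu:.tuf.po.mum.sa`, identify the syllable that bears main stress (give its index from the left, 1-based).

Weights: 7 po L, 8 mum L, 9 sa L.
The penult (syllable 8, mum) is light, so stress falls on the antepenult (syllable 7, po).
Primary stress: syllable 7 → det.no:t.fo.pran.nu:.tuf.ˈpo.mum.sa.

7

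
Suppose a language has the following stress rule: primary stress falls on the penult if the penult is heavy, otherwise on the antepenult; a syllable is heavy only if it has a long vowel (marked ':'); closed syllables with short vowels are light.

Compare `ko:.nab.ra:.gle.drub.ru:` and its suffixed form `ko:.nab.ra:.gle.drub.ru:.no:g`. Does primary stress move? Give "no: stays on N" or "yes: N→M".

yes: 4→6

Base `ko:.nab.ra:.gle.drub.ru:` (6 syllables):
  Weights: 4 gle L, 5 drub L, 6 ru: H.
  The penult (syllable 5, drub) is light, so stress falls on the antepenult (syllable 4, gle).
  → primary stress on syllable 4.
Suffixed `ko:.nab.ra:.gle.drub.ru:.no:g` (7 syllables):
  Weights: 5 drub L, 6 ru: H, 7 no:g H.
  The penult (syllable 6, ru:) is heavy, so it takes stress.
  → primary stress on syllable 6.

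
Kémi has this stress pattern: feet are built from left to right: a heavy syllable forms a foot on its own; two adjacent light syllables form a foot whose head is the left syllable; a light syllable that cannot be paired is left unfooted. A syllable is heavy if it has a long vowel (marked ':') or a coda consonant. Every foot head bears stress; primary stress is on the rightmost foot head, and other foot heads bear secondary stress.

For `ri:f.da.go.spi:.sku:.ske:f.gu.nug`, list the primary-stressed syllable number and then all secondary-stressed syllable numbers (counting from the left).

primary 8, secondary 1, 2, 4, 5, 6

Weights: 1 ri:f H, 2 da L, 3 go L, 4 spi: H, 5 sku: H, 6 ske:f H, 7 gu L, 8 nug H.
Parse left to right (heavy = foot alone; LL = one foot; stranded L unfooted): (ˈri:f) (ˈda.go) (ˈspi:) (ˈsku:) (ˈske:f) gu (ˈnug).
Foot heads: 1, 2, 4, 5, 6, 8.
Primary stress on the rightmost head = syllable 8.
Secondary stress on 1, 2, 4, 5, 6: ˌri:f.ˌda.go.ˌspi:.ˌsku:.ˌske:f.gu.ˈnug.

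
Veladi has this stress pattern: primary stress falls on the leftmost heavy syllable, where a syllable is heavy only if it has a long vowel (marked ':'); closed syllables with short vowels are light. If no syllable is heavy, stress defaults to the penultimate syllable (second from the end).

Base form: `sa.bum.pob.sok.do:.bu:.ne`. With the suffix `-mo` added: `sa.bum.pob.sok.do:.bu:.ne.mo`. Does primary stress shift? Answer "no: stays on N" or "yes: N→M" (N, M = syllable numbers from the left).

Base `sa.bum.pob.sok.do:.bu:.ne` (7 syllables):
  Weights: 1 sa L, 2 bum L, 3 pob L, 4 sok L, 5 do: H, 6 bu: H, 7 ne L.
  Heavy syllables in the domain: 5, 6. The leftmost is syllable 5 (do:).
  → primary stress on syllable 5.
Suffixed `sa.bum.pob.sok.do:.bu:.ne.mo` (8 syllables):
  Weights: 1 sa L, 2 bum L, 3 pob L, 4 sok L, 5 do: H, 6 bu: H, 7 ne L, 8 mo L.
  Heavy syllables in the domain: 5, 6. The leftmost is syllable 5 (do:).
  → primary stress on syllable 5.

no: stays on 5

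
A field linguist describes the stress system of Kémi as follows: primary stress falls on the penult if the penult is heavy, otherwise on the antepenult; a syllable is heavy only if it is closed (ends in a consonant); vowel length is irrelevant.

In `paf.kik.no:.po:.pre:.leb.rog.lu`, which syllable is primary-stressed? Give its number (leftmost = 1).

7

Weights: 6 leb H, 7 rog H, 8 lu L.
The penult (syllable 7, rog) is heavy, so it takes stress.
Primary stress: syllable 7 → paf.kik.no:.po:.pre:.leb.ˈrog.lu.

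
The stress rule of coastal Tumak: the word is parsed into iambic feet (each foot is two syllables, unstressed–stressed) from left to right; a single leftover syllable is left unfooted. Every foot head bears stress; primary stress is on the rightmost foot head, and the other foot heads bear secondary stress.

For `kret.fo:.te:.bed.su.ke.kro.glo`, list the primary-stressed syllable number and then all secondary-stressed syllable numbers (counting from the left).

Parse left to right into iambic (σˈσ) feet: (kret.ˈfo:) (te:.ˈbed) (su.ˈke) (kro.ˈglo).
Foot heads (stressed positions): 2, 4, 6, 8.
End Rule Rightmost: primary stress on the rightmost head = syllable 8.
Secondary stress on 2, 4, 6: kret.ˌfo:.te:.ˌbed.su.ˌke.kro.ˈglo.

primary 8, secondary 2, 4, 6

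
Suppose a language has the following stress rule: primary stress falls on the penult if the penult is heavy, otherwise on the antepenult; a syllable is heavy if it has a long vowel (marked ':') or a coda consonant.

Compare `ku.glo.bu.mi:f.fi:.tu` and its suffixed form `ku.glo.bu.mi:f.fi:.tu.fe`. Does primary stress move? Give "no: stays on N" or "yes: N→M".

Base `ku.glo.bu.mi:f.fi:.tu` (6 syllables):
  Weights: 4 mi:f H, 5 fi: H, 6 tu L.
  The penult (syllable 5, fi:) is heavy, so it takes stress.
  → primary stress on syllable 5.
Suffixed `ku.glo.bu.mi:f.fi:.tu.fe` (7 syllables):
  Weights: 5 fi: H, 6 tu L, 7 fe L.
  The penult (syllable 6, tu) is light, so stress falls on the antepenult (syllable 5, fi:).
  → primary stress on syllable 5.

no: stays on 5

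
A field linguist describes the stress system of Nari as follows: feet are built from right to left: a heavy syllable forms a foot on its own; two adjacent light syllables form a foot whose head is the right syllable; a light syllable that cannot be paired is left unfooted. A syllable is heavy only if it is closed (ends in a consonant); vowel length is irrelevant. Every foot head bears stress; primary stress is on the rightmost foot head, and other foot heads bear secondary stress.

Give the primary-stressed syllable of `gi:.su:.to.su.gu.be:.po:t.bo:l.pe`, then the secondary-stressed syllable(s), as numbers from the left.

primary 8, secondary 2, 4, 6, 7

Weights: 1 gi: L, 2 su: L, 3 to L, 4 su L, 5 gu L, 6 be: L, 7 po:t H, 8 bo:l H, 9 pe L.
Parse right to left (heavy = foot alone; LL = one foot; stranded L unfooted): (gi:.ˈsu:) (to.ˈsu) (gu.ˈbe:) (ˈpo:t) (ˈbo:l) pe.
Foot heads: 2, 4, 6, 7, 8.
Primary stress on the rightmost head = syllable 8.
Secondary stress on 2, 4, 6, 7: gi:.ˌsu:.to.ˌsu.gu.ˌbe:.ˌpo:t.ˈbo:l.pe.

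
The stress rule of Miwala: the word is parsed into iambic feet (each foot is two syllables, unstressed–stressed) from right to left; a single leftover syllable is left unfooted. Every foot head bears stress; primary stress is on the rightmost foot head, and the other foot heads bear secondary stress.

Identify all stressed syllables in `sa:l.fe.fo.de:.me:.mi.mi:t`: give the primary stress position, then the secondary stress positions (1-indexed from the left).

primary 7, secondary 3, 5

Parse right to left into iambic (σˈσ) feet: sa:l (fe.ˈfo) (de:.ˈme:) (mi.ˈmi:t). Syllable 1 is left unfooted.
Foot heads (stressed positions): 3, 5, 7.
End Rule Rightmost: primary stress on the rightmost head = syllable 7.
Secondary stress on 3, 5: sa:l.fe.ˌfo.de:.ˌme:.mi.ˈmi:t.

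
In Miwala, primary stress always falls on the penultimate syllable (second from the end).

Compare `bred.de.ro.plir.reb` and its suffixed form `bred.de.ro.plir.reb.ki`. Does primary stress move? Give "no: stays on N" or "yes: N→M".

yes: 4→5

Base `bred.de.ro.plir.reb` (5 syllables):
  The word has 5 syllables; the penultimate syllable (second from the end) is syllable 4 (plir).
  → primary stress on syllable 4.
Suffixed `bred.de.ro.plir.reb.ki` (6 syllables):
  The word has 6 syllables; the penultimate syllable (second from the end) is syllable 5 (reb).
  → primary stress on syllable 5.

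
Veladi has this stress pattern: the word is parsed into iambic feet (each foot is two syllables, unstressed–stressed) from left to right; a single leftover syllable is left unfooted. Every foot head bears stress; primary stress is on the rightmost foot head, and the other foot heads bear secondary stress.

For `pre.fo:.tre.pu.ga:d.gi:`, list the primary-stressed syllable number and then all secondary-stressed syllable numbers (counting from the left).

primary 6, secondary 2, 4

Parse left to right into iambic (σˈσ) feet: (pre.ˈfo:) (tre.ˈpu) (ga:d.ˈgi:).
Foot heads (stressed positions): 2, 4, 6.
End Rule Rightmost: primary stress on the rightmost head = syllable 6.
Secondary stress on 2, 4: pre.ˌfo:.tre.ˌpu.ga:d.ˈgi:.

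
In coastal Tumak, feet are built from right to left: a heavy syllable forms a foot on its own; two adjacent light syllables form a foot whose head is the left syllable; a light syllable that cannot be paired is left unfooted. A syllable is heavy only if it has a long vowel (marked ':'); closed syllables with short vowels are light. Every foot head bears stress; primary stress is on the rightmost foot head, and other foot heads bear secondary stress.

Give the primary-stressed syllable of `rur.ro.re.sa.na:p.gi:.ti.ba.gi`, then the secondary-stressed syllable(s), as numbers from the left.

Weights: 1 rur L, 2 ro L, 3 re L, 4 sa L, 5 na:p H, 6 gi: H, 7 ti L, 8 ba L, 9 gi L.
Parse right to left (heavy = foot alone; LL = one foot; stranded L unfooted): (ˈrur.ro) (ˈre.sa) (ˈna:p) (ˈgi:) ti (ˈba.gi).
Foot heads: 1, 3, 5, 6, 8.
Primary stress on the rightmost head = syllable 8.
Secondary stress on 1, 3, 5, 6: ˌrur.ro.ˌre.sa.ˌna:p.ˌgi:.ti.ˈba.gi.

primary 8, secondary 1, 3, 5, 6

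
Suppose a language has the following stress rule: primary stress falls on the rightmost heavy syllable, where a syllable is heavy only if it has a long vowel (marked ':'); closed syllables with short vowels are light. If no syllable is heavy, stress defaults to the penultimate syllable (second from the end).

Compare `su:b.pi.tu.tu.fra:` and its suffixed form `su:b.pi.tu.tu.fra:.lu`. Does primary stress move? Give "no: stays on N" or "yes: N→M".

no: stays on 5

Base `su:b.pi.tu.tu.fra:` (5 syllables):
  Weights: 1 su:b H, 2 pi L, 3 tu L, 4 tu L, 5 fra: H.
  Heavy syllables in the domain: 1, 5. The rightmost is syllable 5 (fra:).
  → primary stress on syllable 5.
Suffixed `su:b.pi.tu.tu.fra:.lu` (6 syllables):
  Weights: 1 su:b H, 2 pi L, 3 tu L, 4 tu L, 5 fra: H, 6 lu L.
  Heavy syllables in the domain: 1, 5. The rightmost is syllable 5 (fra:).
  → primary stress on syllable 5.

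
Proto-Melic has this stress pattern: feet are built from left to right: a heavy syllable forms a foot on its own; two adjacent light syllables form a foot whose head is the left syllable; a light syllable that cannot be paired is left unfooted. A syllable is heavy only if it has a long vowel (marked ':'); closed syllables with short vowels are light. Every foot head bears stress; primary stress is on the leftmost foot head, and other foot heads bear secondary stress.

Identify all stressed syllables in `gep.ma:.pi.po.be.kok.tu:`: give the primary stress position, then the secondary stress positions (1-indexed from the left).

Weights: 1 gep L, 2 ma: H, 3 pi L, 4 po L, 5 be L, 6 kok L, 7 tu: H.
Parse left to right (heavy = foot alone; LL = one foot; stranded L unfooted): gep (ˈma:) (ˈpi.po) (ˈbe.kok) (ˈtu:).
Foot heads: 2, 3, 5, 7.
Primary stress on the leftmost head = syllable 2.
Secondary stress on 3, 5, 7: gep.ˈma:.ˌpi.po.ˌbe.kok.ˌtu:.

primary 2, secondary 3, 5, 7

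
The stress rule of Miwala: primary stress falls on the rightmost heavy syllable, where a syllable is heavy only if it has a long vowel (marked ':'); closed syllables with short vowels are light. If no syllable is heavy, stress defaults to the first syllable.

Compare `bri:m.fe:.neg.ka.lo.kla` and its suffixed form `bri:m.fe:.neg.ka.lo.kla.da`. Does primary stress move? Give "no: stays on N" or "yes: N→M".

Base `bri:m.fe:.neg.ka.lo.kla` (6 syllables):
  Weights: 1 bri:m H, 2 fe: H, 3 neg L, 4 ka L, 5 lo L, 6 kla L.
  Heavy syllables in the domain: 1, 2. The rightmost is syllable 2 (fe:).
  → primary stress on syllable 2.
Suffixed `bri:m.fe:.neg.ka.lo.kla.da` (7 syllables):
  Weights: 1 bri:m H, 2 fe: H, 3 neg L, 4 ka L, 5 lo L, 6 kla L, 7 da L.
  Heavy syllables in the domain: 1, 2. The rightmost is syllable 2 (fe:).
  → primary stress on syllable 2.

no: stays on 2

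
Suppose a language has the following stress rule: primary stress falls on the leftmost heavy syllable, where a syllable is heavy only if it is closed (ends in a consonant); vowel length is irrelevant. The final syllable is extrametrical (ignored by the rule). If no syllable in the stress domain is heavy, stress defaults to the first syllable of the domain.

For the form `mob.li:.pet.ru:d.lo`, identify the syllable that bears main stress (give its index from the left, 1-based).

The final syllable (5, lo) is extrametrical; the stress domain is syllables 1–4.
Weights: 1 mob H, 2 li: L, 3 pet H, 4 ru:d H.
Heavy syllables in the domain: 1, 3, 4. The leftmost is syllable 1 (mob).
Primary stress: syllable 1 → ˈmob.li:.pet.ru:d.lo.

1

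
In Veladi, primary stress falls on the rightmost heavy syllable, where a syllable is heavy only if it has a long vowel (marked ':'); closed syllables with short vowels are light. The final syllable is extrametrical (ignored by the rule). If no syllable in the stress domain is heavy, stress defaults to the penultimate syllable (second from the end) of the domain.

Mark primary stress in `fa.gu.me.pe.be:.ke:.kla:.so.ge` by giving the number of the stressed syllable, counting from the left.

The final syllable (9, ge) is extrametrical; the stress domain is syllables 1–8.
Weights: 1 fa L, 2 gu L, 3 me L, 4 pe L, 5 be: H, 6 ke: H, 7 kla: H, 8 so L.
Heavy syllables in the domain: 5, 6, 7. The rightmost is syllable 7 (kla:).
Primary stress: syllable 7 → fa.gu.me.pe.be:.ke:.ˈkla:.so.ge.

7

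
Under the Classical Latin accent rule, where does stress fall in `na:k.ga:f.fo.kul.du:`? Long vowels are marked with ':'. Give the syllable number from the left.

4

Classical Latin: stress the penult if heavy (long vowel or closed), else the antepenult.
Weights: 3 fo L, 4 kul H, 5 du: H.
The penult (syllable 4, kul) is heavy, so it takes stress.
Stress on syllable 4: na:k.ga:f.fo.ˈkul.du:.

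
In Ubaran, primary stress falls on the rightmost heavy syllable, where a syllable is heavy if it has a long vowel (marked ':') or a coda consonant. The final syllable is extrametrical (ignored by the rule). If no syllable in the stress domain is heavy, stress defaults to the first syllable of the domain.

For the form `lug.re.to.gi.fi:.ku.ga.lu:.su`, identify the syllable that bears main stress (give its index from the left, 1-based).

8

The final syllable (9, su) is extrametrical; the stress domain is syllables 1–8.
Weights: 1 lug H, 2 re L, 3 to L, 4 gi L, 5 fi: H, 6 ku L, 7 ga L, 8 lu: H.
Heavy syllables in the domain: 1, 5, 8. The rightmost is syllable 8 (lu:).
Primary stress: syllable 8 → lug.re.to.gi.fi:.ku.ga.ˈlu:.su.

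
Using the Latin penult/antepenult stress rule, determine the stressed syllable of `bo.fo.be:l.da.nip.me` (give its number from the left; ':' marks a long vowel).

Classical Latin: stress the penult if heavy (long vowel or closed), else the antepenult.
Weights: 4 da L, 5 nip H, 6 me L.
The penult (syllable 5, nip) is heavy, so it takes stress.
Stress on syllable 5: bo.fo.be:l.da.ˈnip.me.

5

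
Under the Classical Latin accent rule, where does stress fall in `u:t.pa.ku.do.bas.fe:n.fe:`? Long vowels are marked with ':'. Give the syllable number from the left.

6

Classical Latin: stress the penult if heavy (long vowel or closed), else the antepenult.
Weights: 5 bas H, 6 fe:n H, 7 fe: H.
The penult (syllable 6, fe:n) is heavy, so it takes stress.
Stress on syllable 6: u:t.pa.ku.do.bas.ˈfe:n.fe:.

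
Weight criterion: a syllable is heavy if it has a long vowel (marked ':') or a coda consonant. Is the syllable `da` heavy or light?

`da`: short vowel, open (no coda). Short vowel, open → light.

light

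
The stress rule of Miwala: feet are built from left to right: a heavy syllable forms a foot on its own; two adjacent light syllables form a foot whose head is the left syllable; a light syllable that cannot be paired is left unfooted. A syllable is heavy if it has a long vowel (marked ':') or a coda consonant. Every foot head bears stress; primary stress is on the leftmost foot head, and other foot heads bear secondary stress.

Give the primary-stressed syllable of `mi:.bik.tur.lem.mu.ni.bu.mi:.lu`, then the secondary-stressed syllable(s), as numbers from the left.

primary 1, secondary 2, 3, 4, 5, 8

Weights: 1 mi: H, 2 bik H, 3 tur H, 4 lem H, 5 mu L, 6 ni L, 7 bu L, 8 mi: H, 9 lu L.
Parse left to right (heavy = foot alone; LL = one foot; stranded L unfooted): (ˈmi:) (ˈbik) (ˈtur) (ˈlem) (ˈmu.ni) bu (ˈmi:) lu.
Foot heads: 1, 2, 3, 4, 5, 8.
Primary stress on the leftmost head = syllable 1.
Secondary stress on 2, 3, 4, 5, 8: ˈmi:.ˌbik.ˌtur.ˌlem.ˌmu.ni.bu.ˌmi:.lu.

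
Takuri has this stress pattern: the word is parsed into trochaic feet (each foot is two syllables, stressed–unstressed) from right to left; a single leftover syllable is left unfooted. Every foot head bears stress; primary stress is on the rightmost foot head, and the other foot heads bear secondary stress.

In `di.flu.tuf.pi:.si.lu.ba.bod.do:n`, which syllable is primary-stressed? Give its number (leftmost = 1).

Parse right to left into trochaic (ˈσσ) feet: di (ˈflu.tuf) (ˈpi:.si) (ˈlu.ba) (ˈbod.do:n). Syllable 1 is left unfooted.
Foot heads (stressed positions): 2, 4, 6, 8.
End Rule Rightmost: primary stress on the rightmost head = syllable 8.
Primary stress: syllable 8 → di.flu.tuf.pi:.si.lu.ba.ˈbod.do:n.

8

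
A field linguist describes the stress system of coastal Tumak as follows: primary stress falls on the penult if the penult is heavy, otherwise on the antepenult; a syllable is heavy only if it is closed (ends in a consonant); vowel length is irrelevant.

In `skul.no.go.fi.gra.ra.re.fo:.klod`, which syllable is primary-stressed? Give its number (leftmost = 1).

7

Weights: 7 re L, 8 fo: L, 9 klod H.
The penult (syllable 8, fo:) is light, so stress falls on the antepenult (syllable 7, re).
Primary stress: syllable 7 → skul.no.go.fi.gra.ra.ˈre.fo:.klod.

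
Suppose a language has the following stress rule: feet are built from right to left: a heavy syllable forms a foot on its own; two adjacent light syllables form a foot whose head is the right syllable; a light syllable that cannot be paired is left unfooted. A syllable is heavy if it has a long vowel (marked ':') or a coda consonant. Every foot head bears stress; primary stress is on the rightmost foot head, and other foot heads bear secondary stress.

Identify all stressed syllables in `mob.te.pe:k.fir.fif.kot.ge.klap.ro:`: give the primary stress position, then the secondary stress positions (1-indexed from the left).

primary 9, secondary 1, 3, 4, 5, 6, 8

Weights: 1 mob H, 2 te L, 3 pe:k H, 4 fir H, 5 fif H, 6 kot H, 7 ge L, 8 klap H, 9 ro: H.
Parse right to left (heavy = foot alone; LL = one foot; stranded L unfooted): (ˈmob) te (ˈpe:k) (ˈfir) (ˈfif) (ˈkot) ge (ˈklap) (ˈro:).
Foot heads: 1, 3, 4, 5, 6, 8, 9.
Primary stress on the rightmost head = syllable 9.
Secondary stress on 1, 3, 4, 5, 6, 8: ˌmob.te.ˌpe:k.ˌfir.ˌfif.ˌkot.ge.ˌklap.ˈro:.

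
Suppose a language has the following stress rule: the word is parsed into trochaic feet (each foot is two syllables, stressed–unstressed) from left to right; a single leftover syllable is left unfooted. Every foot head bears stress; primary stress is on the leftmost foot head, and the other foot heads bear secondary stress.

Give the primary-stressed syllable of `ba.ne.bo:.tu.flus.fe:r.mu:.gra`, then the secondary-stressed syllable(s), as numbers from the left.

Parse left to right into trochaic (ˈσσ) feet: (ˈba.ne) (ˈbo:.tu) (ˈflus.fe:r) (ˈmu:.gra).
Foot heads (stressed positions): 1, 3, 5, 7.
End Rule Leftmost: primary stress on the leftmost head = syllable 1.
Secondary stress on 3, 5, 7: ˈba.ne.ˌbo:.tu.ˌflus.fe:r.ˌmu:.gra.

primary 1, secondary 3, 5, 7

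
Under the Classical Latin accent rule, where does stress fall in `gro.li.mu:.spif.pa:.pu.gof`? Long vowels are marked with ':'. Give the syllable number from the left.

5

Classical Latin: stress the penult if heavy (long vowel or closed), else the antepenult.
Weights: 5 pa: H, 6 pu L, 7 gof H.
The penult (syllable 6, pu) is light, so stress falls on the antepenult (syllable 5, pa:).
Stress on syllable 5: gro.li.mu:.spif.ˈpa:.pu.gof.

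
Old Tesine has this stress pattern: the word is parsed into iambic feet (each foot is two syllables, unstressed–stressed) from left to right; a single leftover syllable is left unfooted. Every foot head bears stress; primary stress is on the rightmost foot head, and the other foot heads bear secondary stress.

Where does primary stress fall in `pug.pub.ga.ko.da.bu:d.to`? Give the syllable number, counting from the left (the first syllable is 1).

Parse left to right into iambic (σˈσ) feet: (pug.ˈpub) (ga.ˈko) (da.ˈbu:d) to. Syllable 7 is left unfooted.
Foot heads (stressed positions): 2, 4, 6.
End Rule Rightmost: primary stress on the rightmost head = syllable 6.
Primary stress: syllable 6 → pug.pub.ga.ko.da.ˈbu:d.to.

6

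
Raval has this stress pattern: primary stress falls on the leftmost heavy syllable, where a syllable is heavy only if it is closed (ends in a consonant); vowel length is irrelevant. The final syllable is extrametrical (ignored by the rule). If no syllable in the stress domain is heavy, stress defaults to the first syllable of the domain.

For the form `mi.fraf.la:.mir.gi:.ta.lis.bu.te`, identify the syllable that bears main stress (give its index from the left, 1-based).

The final syllable (9, te) is extrametrical; the stress domain is syllables 1–8.
Weights: 1 mi L, 2 fraf H, 3 la: L, 4 mir H, 5 gi: L, 6 ta L, 7 lis H, 8 bu L.
Heavy syllables in the domain: 2, 4, 7. The leftmost is syllable 2 (fraf).
Primary stress: syllable 2 → mi.ˈfraf.la:.mir.gi:.ta.lis.bu.te.

2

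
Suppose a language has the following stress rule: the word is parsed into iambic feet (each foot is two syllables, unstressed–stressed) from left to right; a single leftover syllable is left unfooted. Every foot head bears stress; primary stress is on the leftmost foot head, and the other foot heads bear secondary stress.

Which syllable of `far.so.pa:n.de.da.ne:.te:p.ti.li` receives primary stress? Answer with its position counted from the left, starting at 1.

Parse left to right into iambic (σˈσ) feet: (far.ˈso) (pa:n.ˈde) (da.ˈne:) (te:p.ˈti) li. Syllable 9 is left unfooted.
Foot heads (stressed positions): 2, 4, 6, 8.
End Rule Leftmost: primary stress on the leftmost head = syllable 2.
Primary stress: syllable 2 → far.ˈso.pa:n.de.da.ne:.te:p.ti.li.

2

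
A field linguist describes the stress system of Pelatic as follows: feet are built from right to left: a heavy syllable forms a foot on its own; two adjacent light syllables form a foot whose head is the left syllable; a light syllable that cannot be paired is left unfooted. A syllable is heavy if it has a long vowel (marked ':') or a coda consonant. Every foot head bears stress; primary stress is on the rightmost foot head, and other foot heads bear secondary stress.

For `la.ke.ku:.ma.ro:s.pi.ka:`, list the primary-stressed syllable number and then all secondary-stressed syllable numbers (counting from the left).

Weights: 1 la L, 2 ke L, 3 ku: H, 4 ma L, 5 ro:s H, 6 pi L, 7 ka: H.
Parse right to left (heavy = foot alone; LL = one foot; stranded L unfooted): (ˈla.ke) (ˈku:) ma (ˈro:s) pi (ˈka:).
Foot heads: 1, 3, 5, 7.
Primary stress on the rightmost head = syllable 7.
Secondary stress on 1, 3, 5: ˌla.ke.ˌku:.ma.ˌro:s.pi.ˈka:.

primary 7, secondary 1, 3, 5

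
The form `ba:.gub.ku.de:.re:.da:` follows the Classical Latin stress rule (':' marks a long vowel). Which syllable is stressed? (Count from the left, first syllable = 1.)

5

Classical Latin: stress the penult if heavy (long vowel or closed), else the antepenult.
Weights: 4 de: H, 5 re: H, 6 da: H.
The penult (syllable 5, re:) is heavy, so it takes stress.
Stress on syllable 5: ba:.gub.ku.de:.ˈre:.da:.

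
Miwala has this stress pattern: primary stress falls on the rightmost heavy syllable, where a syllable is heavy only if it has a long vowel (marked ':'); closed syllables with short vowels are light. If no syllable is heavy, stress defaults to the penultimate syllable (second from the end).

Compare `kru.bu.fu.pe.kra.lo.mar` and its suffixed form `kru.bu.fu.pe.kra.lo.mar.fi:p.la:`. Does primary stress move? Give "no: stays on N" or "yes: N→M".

Base `kru.bu.fu.pe.kra.lo.mar` (7 syllables):
  Weights: 1 kru L, 2 bu L, 3 fu L, 4 pe L, 5 kra L, 6 lo L, 7 mar L.
  No heavy syllable in the domain; default to the penultimate syllable (second from the end) = syllable 6.
  → primary stress on syllable 6.
Suffixed `kru.bu.fu.pe.kra.lo.mar.fi:p.la:` (9 syllables):
  Weights: 1 kru L, 2 bu L, 3 fu L, 4 pe L, 5 kra L, 6 lo L, 7 mar L, 8 fi:p H, 9 la: H.
  Heavy syllables in the domain: 8, 9. The rightmost is syllable 9 (la:).
  → primary stress on syllable 9.

yes: 6→9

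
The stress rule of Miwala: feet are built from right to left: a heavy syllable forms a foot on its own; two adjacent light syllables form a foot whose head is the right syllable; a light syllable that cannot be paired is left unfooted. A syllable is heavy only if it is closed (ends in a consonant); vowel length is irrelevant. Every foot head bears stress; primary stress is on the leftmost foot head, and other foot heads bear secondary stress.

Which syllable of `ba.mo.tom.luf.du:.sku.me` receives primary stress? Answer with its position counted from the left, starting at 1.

Weights: 1 ba L, 2 mo L, 3 tom H, 4 luf H, 5 du: L, 6 sku L, 7 me L.
Parse right to left (heavy = foot alone; LL = one foot; stranded L unfooted): (ba.ˈmo) (ˈtom) (ˈluf) du: (sku.ˈme).
Foot heads: 2, 3, 4, 7.
Primary stress on the leftmost head = syllable 2.
Primary stress: syllable 2 → ba.ˈmo.tom.luf.du:.sku.me.

2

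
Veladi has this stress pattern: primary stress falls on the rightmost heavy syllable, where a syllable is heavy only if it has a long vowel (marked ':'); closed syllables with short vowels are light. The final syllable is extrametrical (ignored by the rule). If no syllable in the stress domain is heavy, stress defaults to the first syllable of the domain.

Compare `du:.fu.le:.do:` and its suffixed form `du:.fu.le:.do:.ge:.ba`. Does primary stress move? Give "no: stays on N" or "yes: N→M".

Base `du:.fu.le:.do:` (4 syllables):
  The final syllable (4, do:) is extrametrical; the stress domain is syllables 1–3.
  Weights: 1 du: H, 2 fu L, 3 le: H.
  Heavy syllables in the domain: 1, 3. The rightmost is syllable 3 (le:).
  → primary stress on syllable 3.
Suffixed `du:.fu.le:.do:.ge:.ba` (6 syllables):
  The final syllable (6, ba) is extrametrical; the stress domain is syllables 1–5.
  Weights: 1 du: H, 2 fu L, 3 le: H, 4 do: H, 5 ge: H.
  Heavy syllables in the domain: 1, 3, 4, 5. The rightmost is syllable 5 (ge:).
  → primary stress on syllable 5.

yes: 3→5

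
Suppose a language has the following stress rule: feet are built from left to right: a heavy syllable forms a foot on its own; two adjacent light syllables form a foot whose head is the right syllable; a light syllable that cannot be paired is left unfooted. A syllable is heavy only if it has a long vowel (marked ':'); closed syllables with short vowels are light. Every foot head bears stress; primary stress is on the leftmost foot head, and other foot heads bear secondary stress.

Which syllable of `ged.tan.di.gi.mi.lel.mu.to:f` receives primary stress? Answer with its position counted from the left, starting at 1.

2

Weights: 1 ged L, 2 tan L, 3 di L, 4 gi L, 5 mi L, 6 lel L, 7 mu L, 8 to:f H.
Parse left to right (heavy = foot alone; LL = one foot; stranded L unfooted): (ged.ˈtan) (di.ˈgi) (mi.ˈlel) mu (ˈto:f).
Foot heads: 2, 4, 6, 8.
Primary stress on the leftmost head = syllable 2.
Primary stress: syllable 2 → ged.ˈtan.di.gi.mi.lel.mu.to:f.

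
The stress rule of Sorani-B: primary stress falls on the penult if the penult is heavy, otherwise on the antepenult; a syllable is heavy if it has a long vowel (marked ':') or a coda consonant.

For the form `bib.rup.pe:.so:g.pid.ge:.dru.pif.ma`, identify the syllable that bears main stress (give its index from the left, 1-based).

Weights: 7 dru L, 8 pif H, 9 ma L.
The penult (syllable 8, pif) is heavy, so it takes stress.
Primary stress: syllable 8 → bib.rup.pe:.so:g.pid.ge:.dru.ˈpif.ma.

8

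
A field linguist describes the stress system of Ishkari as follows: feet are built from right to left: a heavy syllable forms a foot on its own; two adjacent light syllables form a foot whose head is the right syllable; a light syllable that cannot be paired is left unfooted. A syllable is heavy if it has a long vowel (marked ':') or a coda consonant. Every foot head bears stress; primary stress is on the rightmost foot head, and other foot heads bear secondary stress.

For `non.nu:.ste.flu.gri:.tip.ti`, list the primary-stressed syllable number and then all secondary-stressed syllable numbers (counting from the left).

primary 6, secondary 1, 2, 4, 5

Weights: 1 non H, 2 nu: H, 3 ste L, 4 flu L, 5 gri: H, 6 tip H, 7 ti L.
Parse right to left (heavy = foot alone; LL = one foot; stranded L unfooted): (ˈnon) (ˈnu:) (ste.ˈflu) (ˈgri:) (ˈtip) ti.
Foot heads: 1, 2, 4, 5, 6.
Primary stress on the rightmost head = syllable 6.
Secondary stress on 1, 2, 4, 5: ˌnon.ˌnu:.ste.ˌflu.ˌgri:.ˈtip.ti.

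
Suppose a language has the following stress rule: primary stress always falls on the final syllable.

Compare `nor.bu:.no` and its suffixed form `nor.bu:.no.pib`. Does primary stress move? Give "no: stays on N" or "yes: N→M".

yes: 3→4

Base `nor.bu:.no` (3 syllables):
  The word has 3 syllables; the final syllable is syllable 3 (no).
  → primary stress on syllable 3.
Suffixed `nor.bu:.no.pib` (4 syllables):
  The word has 4 syllables; the final syllable is syllable 4 (pib).
  → primary stress on syllable 4.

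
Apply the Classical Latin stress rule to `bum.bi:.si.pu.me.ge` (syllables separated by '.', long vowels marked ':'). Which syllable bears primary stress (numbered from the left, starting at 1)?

Classical Latin: stress the penult if heavy (long vowel or closed), else the antepenult.
Weights: 4 pu L, 5 me L, 6 ge L.
The penult (syllable 5, me) is light, so stress falls on the antepenult (syllable 4, pu).
Stress on syllable 4: bum.bi:.si.ˈpu.me.ge.

4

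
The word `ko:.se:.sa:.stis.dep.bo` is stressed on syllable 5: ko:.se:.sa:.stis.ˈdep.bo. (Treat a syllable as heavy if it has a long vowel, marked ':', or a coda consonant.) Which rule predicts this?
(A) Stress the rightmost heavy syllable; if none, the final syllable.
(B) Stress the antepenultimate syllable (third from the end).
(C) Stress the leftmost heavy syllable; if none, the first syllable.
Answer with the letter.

A

Rule A → syllable 5 ✓.
Rule B → syllable 4 (observed: 5).
Rule C → syllable 1 (observed: 5).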